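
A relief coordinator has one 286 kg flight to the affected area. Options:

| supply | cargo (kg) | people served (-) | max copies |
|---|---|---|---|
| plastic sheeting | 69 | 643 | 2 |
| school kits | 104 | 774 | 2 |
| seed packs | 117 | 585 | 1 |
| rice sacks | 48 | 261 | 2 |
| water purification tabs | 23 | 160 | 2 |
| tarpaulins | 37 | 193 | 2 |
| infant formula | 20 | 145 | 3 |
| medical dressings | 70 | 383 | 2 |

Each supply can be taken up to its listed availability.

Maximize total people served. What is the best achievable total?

Density check — plastic sheeting 9.32, school kits 7.44, infant formula 7.25 are the best per kg.
A density-first pass picks 2×plastic sheeting + school kits + 2×infant formula — 2350 at 282 kg.
Replace infant formula with water purification tabs: the trade gains 15 net, giving 2365 at 285 kg.
The spare 1 kg is too small for any remaining supply, and no exchange beats 2365.

2365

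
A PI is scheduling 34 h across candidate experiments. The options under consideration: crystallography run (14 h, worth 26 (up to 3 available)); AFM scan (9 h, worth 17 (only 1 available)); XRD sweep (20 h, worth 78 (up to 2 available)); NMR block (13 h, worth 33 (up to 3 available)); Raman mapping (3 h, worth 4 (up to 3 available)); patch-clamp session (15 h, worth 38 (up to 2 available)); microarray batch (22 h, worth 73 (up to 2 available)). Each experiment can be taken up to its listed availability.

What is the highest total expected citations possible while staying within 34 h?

111

Taking XRD sweep + NMR block: 33 h used, 111 in expected citations.
The spare 1 h is too small for any remaining experiment, and no exchange beats 111.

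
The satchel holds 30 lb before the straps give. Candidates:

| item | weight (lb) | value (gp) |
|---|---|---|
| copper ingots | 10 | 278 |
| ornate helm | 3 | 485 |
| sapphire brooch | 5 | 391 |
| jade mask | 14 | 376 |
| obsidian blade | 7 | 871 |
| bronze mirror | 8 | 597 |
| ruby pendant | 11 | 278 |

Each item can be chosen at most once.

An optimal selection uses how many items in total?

Best achievable value is 2344.
One optimal bundle: ornate helm + sapphire brooch + obsidian blade + bronze mirror (23 lb).
Any selection reaching 2344 contains exactly 4 items.

4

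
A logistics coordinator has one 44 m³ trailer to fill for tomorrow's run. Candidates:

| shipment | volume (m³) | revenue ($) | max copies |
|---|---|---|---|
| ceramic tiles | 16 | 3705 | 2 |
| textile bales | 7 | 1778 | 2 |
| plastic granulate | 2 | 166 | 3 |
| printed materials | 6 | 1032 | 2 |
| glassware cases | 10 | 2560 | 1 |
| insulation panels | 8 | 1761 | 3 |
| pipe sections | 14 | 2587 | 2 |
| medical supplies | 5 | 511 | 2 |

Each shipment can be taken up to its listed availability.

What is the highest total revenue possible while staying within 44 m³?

Best packing: ceramic tiles + 2×textile bales + 2×plastic granulate + glassware cases — 44 m³, 10153 total.
Every other selection either busts 44 m³ or exceeds an availability limit or fails to beat 10153.

10153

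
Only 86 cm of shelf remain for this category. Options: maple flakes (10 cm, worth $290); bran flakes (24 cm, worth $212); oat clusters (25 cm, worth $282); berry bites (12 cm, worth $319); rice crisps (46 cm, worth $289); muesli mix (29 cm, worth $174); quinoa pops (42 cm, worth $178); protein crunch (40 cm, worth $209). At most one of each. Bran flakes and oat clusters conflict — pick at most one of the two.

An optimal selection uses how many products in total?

Best achievable weekly sales is 1065.
One optimal bundle: maple flakes + oat clusters + berry bites + muesli mix (76 cm).
Every optimal selection uses 4 products.

4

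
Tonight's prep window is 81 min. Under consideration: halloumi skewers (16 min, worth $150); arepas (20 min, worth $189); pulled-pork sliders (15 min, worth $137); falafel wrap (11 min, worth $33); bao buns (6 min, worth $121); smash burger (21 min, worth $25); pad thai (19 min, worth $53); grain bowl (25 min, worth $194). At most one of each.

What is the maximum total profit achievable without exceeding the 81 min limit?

687

Taking the top-ratio dishes first gives halloumi skewers + arepas + pulled-pork sliders + falafel wrap + bao buns for 630 (68 min).
Replace pulled-pork sliders with grain bowl: the trade gains 57 net, giving 687 at 78 min.
The closest alternative, arepas + pulled-pork sliders + falafel wrap + bao buns + grain bowl, reaches only 674.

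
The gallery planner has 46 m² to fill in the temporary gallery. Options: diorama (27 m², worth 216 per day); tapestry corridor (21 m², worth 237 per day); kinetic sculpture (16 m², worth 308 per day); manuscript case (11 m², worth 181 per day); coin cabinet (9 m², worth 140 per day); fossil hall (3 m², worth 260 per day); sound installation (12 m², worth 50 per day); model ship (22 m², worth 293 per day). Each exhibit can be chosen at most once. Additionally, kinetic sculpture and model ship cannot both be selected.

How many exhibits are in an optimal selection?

Optimal total is 889.
One optimal bundle: kinetic sculpture + manuscript case + coin cabinet + fossil hall (39 m²).
All optima have 4 exhibits.

4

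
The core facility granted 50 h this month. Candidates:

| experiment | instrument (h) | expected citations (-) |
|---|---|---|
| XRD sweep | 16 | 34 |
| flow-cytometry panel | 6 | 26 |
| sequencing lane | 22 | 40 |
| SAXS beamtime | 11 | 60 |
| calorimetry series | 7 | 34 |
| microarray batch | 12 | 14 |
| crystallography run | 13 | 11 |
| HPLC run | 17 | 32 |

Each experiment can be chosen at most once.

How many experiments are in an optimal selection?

4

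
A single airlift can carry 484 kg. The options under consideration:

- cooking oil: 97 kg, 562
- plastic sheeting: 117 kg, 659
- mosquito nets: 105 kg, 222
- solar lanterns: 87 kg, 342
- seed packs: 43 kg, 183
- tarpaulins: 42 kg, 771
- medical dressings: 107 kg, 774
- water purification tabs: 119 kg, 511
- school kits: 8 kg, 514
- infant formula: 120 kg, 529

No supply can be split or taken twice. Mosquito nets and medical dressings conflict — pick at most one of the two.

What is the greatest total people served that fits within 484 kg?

3622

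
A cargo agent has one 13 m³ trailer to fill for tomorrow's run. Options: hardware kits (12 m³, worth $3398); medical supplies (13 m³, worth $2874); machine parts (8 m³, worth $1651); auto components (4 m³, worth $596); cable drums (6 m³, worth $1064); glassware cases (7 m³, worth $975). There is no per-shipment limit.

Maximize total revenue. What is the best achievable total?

The ratio ordering already packs tightly: hardware kits, 12 m³, 3398.
That's the maximum — no swap from here does better than 3398.

3398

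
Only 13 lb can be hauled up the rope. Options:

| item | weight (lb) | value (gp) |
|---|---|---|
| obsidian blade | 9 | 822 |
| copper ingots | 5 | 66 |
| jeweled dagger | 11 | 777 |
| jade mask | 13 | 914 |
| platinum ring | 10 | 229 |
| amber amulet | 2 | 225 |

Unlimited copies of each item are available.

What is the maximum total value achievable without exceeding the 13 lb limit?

Density check — amber amulet 112.50, obsidian blade 91.33, jeweled dagger 70.64 are the best per lb.
6×amber amulet uses 12 of the 13 lb and totals 1350.

1350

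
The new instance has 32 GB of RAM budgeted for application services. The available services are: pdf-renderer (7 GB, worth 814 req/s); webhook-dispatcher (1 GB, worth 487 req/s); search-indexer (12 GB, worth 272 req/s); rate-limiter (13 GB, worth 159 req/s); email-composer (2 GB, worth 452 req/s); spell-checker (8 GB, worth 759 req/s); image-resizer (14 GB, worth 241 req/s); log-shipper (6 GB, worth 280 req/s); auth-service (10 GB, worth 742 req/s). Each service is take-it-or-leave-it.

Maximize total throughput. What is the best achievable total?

3254

Best packing: pdf-renderer + webhook-dispatcher + email-composer + spell-checker + auth-service — 28 GB, 3254 total.
No other feasible combination exceeds 3254.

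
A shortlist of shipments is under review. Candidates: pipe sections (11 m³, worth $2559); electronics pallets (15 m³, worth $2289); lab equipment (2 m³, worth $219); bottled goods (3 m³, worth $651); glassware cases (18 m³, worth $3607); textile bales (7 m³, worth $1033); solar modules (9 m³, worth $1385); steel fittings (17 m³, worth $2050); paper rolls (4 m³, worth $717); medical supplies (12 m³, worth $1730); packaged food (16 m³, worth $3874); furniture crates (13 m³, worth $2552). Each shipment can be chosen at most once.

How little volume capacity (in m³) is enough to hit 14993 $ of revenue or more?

72

Need the lightest bundle worth ≥ 14993.
pipe sections + bottled goods + glassware cases + textile bales + paper rolls + packaged food + furniture crates: 14993 revenue at 72 m³.
Any bundle with less than 72 m³ falls short of 14993.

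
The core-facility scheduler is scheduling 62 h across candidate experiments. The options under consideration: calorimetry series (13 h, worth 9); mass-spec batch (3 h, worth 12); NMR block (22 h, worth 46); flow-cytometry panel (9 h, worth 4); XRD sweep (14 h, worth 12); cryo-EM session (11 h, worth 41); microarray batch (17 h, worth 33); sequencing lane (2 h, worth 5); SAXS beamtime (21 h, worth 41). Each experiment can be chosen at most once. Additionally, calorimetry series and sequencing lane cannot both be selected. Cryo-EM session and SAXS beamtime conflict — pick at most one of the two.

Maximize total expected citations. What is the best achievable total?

137

Mass-spec batch + NMR block + cryo-EM session + microarray batch + sequencing lane uses 55 of the 62 h and totals 137.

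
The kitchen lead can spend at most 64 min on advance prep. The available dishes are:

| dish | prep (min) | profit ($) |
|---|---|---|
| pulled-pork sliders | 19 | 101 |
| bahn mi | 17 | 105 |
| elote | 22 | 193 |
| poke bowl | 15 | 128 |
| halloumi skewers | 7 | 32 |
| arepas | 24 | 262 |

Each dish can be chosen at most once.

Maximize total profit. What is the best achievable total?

583

Density check — arepas 10.92, elote 8.77, poke bowl 8.53 are the best per min.
Taking elote + poke bowl + arepas: 61 min used, 583 in profit.
No other feasible combination exceeds 583.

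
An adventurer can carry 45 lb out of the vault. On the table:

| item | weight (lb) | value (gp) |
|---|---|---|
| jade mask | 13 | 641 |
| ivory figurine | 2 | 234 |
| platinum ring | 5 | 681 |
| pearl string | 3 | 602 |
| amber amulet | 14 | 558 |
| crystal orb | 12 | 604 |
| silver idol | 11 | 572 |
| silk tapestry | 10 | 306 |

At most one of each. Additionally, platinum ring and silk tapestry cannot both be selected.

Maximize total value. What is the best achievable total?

3100

Best packing: jade mask + platinum ring + pearl string + crystal orb + silver idol — 44 lb, 3100 total.
Next best is platinum ring + pearl string + amber amulet + crystal orb + silver idol at 3017 (45 lb) — short by 83.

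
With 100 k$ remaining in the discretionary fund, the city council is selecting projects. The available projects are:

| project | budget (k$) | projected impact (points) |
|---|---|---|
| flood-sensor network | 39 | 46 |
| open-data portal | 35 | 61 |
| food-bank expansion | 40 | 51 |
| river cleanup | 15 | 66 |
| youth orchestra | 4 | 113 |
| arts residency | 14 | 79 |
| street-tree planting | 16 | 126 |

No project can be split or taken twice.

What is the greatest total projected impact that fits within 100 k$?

445

By projected impact per k$: youth orchestra 28.25, street-tree planting 7.88, arts residency 5.64, river cleanup 4.40 lead.
The ratio ordering already packs tightly: open-data portal + river cleanup + youth orchestra + arts residency + street-tree planting, 84 k$, 445.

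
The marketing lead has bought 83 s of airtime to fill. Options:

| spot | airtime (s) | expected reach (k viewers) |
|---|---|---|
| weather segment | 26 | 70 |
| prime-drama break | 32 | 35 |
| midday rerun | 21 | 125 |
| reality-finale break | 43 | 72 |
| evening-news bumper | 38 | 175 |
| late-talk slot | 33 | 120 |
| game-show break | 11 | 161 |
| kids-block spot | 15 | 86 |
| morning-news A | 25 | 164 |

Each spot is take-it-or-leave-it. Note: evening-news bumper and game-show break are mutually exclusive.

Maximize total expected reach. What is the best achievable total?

Best packing: midday rerun + game-show break + kids-block spot + morning-news A — 72 s, 536 total.

536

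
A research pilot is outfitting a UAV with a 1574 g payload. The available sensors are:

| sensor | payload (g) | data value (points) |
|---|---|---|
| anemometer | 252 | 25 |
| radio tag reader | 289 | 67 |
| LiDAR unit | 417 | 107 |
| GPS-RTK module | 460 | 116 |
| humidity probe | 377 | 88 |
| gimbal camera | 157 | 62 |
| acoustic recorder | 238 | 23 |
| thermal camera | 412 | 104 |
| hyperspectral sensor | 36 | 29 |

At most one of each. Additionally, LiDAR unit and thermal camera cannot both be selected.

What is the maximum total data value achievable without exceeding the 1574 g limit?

404

By data value per g: hyperspectral sensor 0.81, gimbal camera 0.39, LiDAR unit 0.26 lead.
Radio tag reader + GPS-RTK module + humidity probe + thermal camera + hyperspectral sensor uses 1574 of the 1574 g and totals 404.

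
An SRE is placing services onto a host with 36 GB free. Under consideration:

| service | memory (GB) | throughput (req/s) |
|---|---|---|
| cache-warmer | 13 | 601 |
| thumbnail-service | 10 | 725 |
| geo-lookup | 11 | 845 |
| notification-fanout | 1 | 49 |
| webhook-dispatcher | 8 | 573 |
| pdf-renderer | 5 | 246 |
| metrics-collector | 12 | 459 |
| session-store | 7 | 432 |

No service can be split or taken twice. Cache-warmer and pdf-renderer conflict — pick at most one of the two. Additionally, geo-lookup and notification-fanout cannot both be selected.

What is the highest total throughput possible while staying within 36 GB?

2575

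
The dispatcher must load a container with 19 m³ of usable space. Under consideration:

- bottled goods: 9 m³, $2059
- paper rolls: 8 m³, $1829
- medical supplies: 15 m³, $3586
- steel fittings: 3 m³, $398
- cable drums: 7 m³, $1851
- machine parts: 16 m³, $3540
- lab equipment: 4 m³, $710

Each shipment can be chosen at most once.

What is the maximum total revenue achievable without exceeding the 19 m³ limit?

Greedy by ratio would take bottled goods + steel fittings + cable drums: 19 m³ used, total 4308.
Dropping bottled goods and steel fittings frees 12 m³; slotting in paper rolls + lab equipment (12 m³) lifts the total to 4390 at 19 m³.

4390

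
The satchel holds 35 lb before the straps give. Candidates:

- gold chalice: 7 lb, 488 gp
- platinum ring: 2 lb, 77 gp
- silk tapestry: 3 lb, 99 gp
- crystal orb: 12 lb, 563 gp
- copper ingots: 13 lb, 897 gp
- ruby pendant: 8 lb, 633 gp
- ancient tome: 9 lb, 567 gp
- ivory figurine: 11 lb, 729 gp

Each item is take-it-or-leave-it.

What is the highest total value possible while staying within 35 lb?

2417

Filling by ratio: gold chalice + platinum ring + silk tapestry + copper ingots + ruby pendant for 2194, with 2 lb left unused.
But gold chalice + ruby pendant + ancient tome + ivory figurine fits in 35 lb and reaches 2417.
Next best is silk tapestry + copper ingots + ruby pendant + ivory figurine at 2358 (35 lb) — short by 59.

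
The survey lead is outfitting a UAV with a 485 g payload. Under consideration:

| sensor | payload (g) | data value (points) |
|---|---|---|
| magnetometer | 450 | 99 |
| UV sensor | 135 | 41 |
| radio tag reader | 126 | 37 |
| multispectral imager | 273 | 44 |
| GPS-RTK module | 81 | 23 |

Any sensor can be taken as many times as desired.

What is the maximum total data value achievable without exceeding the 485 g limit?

142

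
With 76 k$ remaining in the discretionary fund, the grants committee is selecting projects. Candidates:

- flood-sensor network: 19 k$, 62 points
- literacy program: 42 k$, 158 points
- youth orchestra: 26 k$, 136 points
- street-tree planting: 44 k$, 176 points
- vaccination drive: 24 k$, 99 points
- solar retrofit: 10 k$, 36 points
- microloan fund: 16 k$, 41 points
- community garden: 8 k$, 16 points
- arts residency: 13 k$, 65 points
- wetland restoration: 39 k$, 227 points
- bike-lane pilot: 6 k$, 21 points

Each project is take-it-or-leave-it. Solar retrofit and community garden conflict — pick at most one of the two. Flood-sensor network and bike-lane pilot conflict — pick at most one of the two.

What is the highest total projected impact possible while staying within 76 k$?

The ratio ordering already packs tightly: youth orchestra + solar retrofit + wetland restoration, 75 k$, 399.
That's the maximum — no feasible swap from here does better than 399.

399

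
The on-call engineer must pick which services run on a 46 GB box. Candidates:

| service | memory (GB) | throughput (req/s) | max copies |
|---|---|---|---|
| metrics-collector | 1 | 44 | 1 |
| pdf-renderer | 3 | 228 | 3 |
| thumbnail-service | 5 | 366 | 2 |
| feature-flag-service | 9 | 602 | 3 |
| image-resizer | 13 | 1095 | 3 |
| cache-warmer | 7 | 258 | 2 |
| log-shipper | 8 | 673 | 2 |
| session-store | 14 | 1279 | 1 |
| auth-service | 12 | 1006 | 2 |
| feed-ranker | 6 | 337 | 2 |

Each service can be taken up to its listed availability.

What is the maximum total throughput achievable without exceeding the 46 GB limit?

3964

Ranking by ratio (throughput/GB): session-store 91.36, image-resizer 84.23, log-shipper 84.12, auth-service 83.83.
Greedy by ratio would take 2×pdf-renderer + 2×image-resizer + session-store: 46 GB used, total 3925.
Dropping 2×pdf-renderer and 2×image-resizer frees 32 GB; slotting in log-shipper + 2×auth-service (32 GB) lifts the total to 3964 at 46 GB.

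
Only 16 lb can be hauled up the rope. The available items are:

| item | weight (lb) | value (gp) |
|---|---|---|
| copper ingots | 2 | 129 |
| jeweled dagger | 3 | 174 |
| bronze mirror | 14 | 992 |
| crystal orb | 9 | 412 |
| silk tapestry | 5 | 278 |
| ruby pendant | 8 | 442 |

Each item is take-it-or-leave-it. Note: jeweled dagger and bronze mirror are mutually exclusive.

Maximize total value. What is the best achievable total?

By value per lb: bronze mirror 70.86, copper ingots 64.50, jeweled dagger 58.00 lead.
Best packing: copper ingots + bronze mirror — 16 lb, 1121 total.

1121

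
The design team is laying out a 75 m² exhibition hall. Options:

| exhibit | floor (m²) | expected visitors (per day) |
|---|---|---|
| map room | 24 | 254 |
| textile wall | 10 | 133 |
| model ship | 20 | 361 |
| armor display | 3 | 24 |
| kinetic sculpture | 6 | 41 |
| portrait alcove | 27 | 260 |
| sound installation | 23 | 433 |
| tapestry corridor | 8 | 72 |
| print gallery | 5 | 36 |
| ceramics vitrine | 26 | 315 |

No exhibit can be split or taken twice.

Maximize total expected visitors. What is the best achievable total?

1150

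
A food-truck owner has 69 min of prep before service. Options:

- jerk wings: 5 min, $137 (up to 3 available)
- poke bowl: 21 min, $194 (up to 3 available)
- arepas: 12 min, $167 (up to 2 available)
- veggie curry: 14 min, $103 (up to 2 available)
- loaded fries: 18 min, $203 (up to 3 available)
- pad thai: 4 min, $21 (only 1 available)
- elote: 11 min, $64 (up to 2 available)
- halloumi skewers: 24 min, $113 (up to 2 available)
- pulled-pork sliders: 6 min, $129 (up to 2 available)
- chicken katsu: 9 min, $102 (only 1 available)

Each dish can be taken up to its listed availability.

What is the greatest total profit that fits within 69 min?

1206

A density-first pass picks 3×jerk wings + 2×arepas + pad thai + 2×pulled-pork sliders + chicken katsu — 1126 at 64 min.
Dropping pad thai and chicken katsu frees 13 min; slotting in loaded fries (18 min) lifts the total to 1206 at 69 min.
That's the maximum — no swap from here does better than 1206.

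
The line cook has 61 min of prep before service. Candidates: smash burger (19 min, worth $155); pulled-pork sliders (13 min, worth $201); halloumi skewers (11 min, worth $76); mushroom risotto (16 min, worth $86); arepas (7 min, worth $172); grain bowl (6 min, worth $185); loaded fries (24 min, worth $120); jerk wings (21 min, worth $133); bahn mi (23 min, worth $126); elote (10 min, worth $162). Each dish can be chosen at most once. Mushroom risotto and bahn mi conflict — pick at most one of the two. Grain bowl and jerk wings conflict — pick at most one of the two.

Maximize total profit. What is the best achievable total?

875

Smash burger + pulled-pork sliders + arepas + grain bowl + elote uses 55 of the 61 min and totals 875.
Every other selection either busts 61 min or breaks a pairing rule or fails to beat 875.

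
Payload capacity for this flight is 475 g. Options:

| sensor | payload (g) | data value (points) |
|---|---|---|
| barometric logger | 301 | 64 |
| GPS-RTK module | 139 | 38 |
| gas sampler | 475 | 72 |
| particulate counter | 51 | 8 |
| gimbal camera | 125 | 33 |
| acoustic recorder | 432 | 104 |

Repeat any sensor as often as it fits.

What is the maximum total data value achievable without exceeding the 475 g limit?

122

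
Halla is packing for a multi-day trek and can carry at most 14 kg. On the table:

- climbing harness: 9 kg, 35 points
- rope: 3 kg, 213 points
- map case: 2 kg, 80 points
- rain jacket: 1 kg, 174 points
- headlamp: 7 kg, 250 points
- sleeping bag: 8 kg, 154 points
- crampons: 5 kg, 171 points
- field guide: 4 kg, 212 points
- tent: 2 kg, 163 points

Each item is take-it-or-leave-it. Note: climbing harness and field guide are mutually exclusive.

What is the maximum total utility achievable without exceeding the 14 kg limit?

842

Ranking by ratio (utility/kg): rain jacket 174.00, tent 81.50, rope 71.00, field guide 53.00.
Rope + map case + rain jacket + field guide + tent uses 12 of the 14 kg and totals 842.
Next best is rope + map case + rain jacket + crampons + tent at 801 (13 kg) — short by 41.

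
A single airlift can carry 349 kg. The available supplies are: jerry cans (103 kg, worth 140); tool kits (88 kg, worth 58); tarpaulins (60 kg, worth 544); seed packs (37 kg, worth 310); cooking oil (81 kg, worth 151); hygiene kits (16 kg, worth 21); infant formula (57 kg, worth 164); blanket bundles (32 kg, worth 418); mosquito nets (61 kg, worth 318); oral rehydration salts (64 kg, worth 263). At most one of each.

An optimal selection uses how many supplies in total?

Optimal total is 2038.
For example tarpaulins + seed packs + hygiene kits + infant formula + blanket bundles + mosquito nets + oral rehydration salts achieves it, using 327 kg.
Any selection reaching 2038 contains exactly 7 supplies.

7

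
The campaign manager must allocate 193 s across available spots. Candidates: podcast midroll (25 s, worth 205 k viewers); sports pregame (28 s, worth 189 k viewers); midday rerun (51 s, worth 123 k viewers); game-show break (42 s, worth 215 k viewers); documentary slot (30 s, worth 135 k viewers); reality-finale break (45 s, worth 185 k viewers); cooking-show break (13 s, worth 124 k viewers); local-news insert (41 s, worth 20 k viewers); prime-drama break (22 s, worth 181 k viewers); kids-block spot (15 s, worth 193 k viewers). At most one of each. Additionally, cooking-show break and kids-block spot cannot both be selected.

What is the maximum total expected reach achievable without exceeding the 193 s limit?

Density check — kids-block spot 12.87, cooking-show break 9.54, prime-drama break 8.23, podcast midroll 8.20 are the best per s.
Podcast midroll + sports pregame + game-show break + reality-finale break + prime-drama break + kids-block spot uses 177 of the 193 s and totals 1168.
An exhaustive check of the 1024 subsets confirms 1168.

1168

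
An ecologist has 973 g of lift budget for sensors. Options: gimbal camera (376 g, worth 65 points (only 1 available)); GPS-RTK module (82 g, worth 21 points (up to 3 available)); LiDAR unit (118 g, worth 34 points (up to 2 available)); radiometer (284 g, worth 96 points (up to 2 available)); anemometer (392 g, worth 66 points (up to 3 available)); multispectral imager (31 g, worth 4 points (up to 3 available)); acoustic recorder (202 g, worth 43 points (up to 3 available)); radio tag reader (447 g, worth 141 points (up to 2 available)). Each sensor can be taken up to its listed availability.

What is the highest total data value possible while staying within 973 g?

305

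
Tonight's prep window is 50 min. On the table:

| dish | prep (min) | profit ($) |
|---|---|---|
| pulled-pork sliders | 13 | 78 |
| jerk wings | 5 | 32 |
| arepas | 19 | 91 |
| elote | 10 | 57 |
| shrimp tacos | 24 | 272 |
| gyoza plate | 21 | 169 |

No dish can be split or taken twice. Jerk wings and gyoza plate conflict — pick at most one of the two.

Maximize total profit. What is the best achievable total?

Shrimp tacos + gyoza plate uses 45 of the 50 min and totals 441.

441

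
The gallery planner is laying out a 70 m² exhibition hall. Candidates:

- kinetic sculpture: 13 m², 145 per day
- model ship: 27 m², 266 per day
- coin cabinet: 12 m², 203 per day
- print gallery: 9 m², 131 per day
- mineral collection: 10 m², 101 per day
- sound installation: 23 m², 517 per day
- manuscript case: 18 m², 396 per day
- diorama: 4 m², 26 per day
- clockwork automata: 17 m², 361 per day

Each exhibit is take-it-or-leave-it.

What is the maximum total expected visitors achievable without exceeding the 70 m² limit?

Density check — sound installation 22.48, manuscript case 22.00, clockwork automata 21.24 are the best per m².
The ratio ordering already packs tightly: coin cabinet + sound installation + manuscript case + clockwork automata, 70 m², 1477.
Every other selection either busts 70 m² or fails to beat 1477.

1477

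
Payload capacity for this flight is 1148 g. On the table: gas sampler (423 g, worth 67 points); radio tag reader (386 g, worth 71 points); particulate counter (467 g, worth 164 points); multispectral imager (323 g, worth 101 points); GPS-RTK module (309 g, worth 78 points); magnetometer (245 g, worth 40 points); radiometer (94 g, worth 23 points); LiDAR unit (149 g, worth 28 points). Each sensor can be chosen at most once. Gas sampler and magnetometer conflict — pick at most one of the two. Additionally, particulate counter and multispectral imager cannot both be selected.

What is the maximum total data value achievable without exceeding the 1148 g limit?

Ranking by ratio (data value/g): particulate counter 0.35, multispectral imager 0.31, GPS-RTK module 0.25, radiometer 0.24.
Best packing: particulate counter + GPS-RTK module + magnetometer + radiometer — 1115 g, 305 total.
Every other selection either busts 1148 g or breaks a pairing rule or fails to beat 305.

305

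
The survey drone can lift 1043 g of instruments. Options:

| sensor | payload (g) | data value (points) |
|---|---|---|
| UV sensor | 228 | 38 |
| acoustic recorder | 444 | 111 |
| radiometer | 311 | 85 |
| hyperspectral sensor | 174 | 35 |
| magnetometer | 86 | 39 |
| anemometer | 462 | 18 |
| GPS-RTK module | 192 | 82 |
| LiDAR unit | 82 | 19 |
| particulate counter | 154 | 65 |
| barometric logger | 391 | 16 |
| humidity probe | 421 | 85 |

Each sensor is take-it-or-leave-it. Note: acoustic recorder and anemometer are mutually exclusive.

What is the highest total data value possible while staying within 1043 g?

The ratio ordering already packs tightly: radiometer + hyperspectral sensor + magnetometer + GPS-RTK module + LiDAR unit + particulate counter, 999 g, 325.
Next best is acoustic recorder + radiometer + magnetometer + GPS-RTK module at 317 (1033 g) — short by 8.

325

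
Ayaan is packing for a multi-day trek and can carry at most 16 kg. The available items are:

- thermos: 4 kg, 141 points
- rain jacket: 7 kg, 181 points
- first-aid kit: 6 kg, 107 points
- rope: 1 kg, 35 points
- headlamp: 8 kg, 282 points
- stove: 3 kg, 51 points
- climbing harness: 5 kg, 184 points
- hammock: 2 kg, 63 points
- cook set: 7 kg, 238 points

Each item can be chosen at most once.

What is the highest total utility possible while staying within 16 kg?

564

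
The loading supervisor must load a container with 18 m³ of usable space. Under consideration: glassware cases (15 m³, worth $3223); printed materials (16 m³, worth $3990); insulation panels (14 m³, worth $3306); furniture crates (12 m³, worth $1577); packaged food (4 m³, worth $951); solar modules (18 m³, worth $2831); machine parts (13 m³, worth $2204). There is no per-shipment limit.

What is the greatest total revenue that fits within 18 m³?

Filling by ratio: printed materials for 3990, with 2 m³ left unused.
Dropping printed materials frees 16 m³; slotting in insulation panels + packaged food (18 m³) lifts the total to 4257 at 18 m³.
That's the maximum — no swap from here does better than 4257.

4257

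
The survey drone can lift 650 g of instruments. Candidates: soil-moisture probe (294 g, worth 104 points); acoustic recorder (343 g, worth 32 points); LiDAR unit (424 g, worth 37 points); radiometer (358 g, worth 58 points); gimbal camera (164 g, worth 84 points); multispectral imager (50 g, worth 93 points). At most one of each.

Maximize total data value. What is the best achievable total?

281

Best packing: soil-moisture probe + gimbal camera + multispectral imager — 508 g, 281 total.
The closest alternative, radiometer + gimbal camera + multispectral imager, reaches only 235.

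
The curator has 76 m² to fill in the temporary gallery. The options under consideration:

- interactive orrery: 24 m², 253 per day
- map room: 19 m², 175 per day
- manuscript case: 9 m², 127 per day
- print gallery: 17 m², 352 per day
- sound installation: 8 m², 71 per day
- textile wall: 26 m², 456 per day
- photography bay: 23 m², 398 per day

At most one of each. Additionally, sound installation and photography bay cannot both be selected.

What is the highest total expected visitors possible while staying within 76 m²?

Best packing: manuscript case + print gallery + textile wall + photography bay — 75 m², 1333 total.
Every other selection either busts 76 m² or breaks a pairing rule or fails to beat 1333.

1333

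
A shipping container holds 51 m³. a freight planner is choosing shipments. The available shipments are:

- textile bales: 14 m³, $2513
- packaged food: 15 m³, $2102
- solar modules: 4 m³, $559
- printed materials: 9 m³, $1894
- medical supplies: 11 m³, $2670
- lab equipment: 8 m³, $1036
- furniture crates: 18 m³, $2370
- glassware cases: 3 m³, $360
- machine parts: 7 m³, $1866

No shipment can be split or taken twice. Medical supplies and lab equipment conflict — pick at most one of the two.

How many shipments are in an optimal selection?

6

Best achievable revenue is 9862.
For example textile bales + solar modules + printed materials + medical supplies + glassware cases + machine parts achieves it, using 48 m³.
Every optimal selection uses 6 shipments.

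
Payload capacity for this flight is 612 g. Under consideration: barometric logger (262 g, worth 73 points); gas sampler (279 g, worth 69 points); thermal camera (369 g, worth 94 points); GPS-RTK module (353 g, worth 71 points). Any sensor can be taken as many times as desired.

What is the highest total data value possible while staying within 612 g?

Taking 2×barometric logger: 524 g used, 146 in data value.

146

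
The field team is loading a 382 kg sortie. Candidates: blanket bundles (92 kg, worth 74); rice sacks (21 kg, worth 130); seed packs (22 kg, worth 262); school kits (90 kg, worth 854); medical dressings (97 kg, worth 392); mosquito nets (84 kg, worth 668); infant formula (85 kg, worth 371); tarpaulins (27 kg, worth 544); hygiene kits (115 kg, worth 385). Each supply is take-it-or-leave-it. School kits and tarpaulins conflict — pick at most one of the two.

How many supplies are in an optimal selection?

5

Optimal total is 2547.
One optimal bundle: seed packs + school kits + medical dressings + mosquito nets + infant formula (378 kg).
All optima have 5 supplies.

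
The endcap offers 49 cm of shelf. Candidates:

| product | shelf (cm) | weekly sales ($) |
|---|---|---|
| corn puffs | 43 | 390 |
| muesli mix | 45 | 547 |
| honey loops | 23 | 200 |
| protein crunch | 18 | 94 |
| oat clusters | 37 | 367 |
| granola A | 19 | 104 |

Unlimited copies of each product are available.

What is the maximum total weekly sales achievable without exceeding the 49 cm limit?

547

Density check — muesli mix 12.16, oat clusters 9.92, corn puffs 9.07 are the best per cm.
The ratio ordering already packs tightly: muesli mix, 45 cm, 547.
No other feasible combination exceeds 547.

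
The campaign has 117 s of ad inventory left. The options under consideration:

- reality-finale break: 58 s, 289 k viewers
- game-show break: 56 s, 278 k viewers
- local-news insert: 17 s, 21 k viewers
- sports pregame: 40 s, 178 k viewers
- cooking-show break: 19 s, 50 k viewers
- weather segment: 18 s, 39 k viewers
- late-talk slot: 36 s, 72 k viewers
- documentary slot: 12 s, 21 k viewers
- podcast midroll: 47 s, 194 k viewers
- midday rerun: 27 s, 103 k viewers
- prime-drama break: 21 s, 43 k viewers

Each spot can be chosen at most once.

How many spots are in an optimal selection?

Optimal total is 567.
One optimal bundle: reality-finale break + game-show break (114 s).
Every optimal selection uses 2 spots.

2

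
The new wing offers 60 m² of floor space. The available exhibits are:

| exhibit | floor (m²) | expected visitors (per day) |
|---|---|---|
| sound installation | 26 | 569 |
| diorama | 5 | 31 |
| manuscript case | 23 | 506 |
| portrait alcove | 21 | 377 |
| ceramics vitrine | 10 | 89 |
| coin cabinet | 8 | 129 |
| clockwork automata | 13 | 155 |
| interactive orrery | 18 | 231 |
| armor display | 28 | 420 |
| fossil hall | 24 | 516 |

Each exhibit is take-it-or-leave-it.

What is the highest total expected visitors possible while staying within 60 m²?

1214

Density check — manuscript case 22.00, sound installation 21.88, fossil hall 21.50, portrait alcove 17.95 are the best per m².
Greedy by ratio would take sound installation + manuscript case + coin cabinet: 57 m² used, total 1204.
Replace manuscript case with fossil hall: the trade gains 10 net, giving 1214 at 58 m².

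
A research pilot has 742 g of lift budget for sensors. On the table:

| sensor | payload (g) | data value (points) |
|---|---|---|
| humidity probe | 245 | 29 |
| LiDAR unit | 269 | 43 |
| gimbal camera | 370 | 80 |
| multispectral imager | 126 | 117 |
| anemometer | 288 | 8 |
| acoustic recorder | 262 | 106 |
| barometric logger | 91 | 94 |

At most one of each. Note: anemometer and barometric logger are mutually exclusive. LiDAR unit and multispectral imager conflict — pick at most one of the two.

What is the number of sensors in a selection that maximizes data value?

4

Best achievable data value is 346.
One optimal bundle: humidity probe + multispectral imager + acoustic recorder + barometric logger (724 g).
Any selection reaching 346 contains exactly 4 sensors.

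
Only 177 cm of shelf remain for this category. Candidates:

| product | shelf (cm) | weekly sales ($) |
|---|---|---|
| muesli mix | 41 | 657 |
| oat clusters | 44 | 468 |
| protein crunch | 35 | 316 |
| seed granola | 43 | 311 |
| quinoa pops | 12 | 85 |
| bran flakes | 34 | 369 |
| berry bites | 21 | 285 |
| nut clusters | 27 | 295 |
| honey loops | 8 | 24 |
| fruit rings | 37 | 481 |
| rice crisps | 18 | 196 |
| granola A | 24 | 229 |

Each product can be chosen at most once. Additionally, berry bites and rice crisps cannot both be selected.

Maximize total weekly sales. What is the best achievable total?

2260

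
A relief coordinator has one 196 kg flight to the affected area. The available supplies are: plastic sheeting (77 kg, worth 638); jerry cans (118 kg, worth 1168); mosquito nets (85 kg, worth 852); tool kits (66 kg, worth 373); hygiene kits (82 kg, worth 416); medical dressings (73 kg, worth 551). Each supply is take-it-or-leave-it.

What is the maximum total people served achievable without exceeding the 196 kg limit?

1806

By people served per kg: mosquito nets 10.02, jerry cans 9.90, plastic sheeting 8.29, medical dressings 7.55 lead.
Taking the top-ratio supplies first gives plastic sheeting + mosquito nets for 1490 (162 kg).
Dropping mosquito nets frees 85 kg; slotting in jerry cans (118 kg) lifts the total to 1806 at 195 kg.
Nothing else within 196 kg beats 1806.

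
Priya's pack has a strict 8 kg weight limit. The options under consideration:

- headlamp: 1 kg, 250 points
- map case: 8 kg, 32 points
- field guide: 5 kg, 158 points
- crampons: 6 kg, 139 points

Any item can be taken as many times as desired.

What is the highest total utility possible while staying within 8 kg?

Ranking by ratio (utility/kg): headlamp 250.00, field guide 31.60, crampons 23.17.
Best packing: 8×headlamp — 8 kg, 2000 total.
Nothing else within 8 kg beats 2000.

2000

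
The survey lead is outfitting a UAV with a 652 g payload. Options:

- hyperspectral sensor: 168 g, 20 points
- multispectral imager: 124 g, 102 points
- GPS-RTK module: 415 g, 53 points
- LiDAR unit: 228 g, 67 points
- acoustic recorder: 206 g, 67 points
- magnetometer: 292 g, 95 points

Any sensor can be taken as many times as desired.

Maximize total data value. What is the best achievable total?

510

The ratio ordering already packs tightly: 5×multispectral imager, 620 g, 510.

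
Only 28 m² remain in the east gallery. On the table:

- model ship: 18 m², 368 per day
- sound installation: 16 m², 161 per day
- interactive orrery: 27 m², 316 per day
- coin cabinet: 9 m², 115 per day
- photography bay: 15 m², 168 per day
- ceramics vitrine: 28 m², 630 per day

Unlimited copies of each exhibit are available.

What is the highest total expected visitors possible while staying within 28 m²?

Taking ceramics vitrine: 28 m² used, 630 in expected visitors.
Every other selection either busts 28 m² or fails to beat 630.

630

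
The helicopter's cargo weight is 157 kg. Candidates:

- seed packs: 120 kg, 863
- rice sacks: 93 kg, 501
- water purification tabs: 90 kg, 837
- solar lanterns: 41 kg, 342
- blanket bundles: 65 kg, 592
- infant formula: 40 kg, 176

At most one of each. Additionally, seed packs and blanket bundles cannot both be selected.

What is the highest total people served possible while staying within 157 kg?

1429

The ratio ordering already packs tightly: water purification tabs + blanket bundles, 155 kg, 1429.
Nothing else feasible within 157 kg beats 1429.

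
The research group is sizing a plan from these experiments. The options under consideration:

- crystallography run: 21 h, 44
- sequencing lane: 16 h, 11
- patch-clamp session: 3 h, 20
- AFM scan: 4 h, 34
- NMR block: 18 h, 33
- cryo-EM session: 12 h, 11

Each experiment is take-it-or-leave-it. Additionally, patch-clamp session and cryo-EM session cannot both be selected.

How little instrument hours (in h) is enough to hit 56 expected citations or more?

Look for the lowest-instrument combination reaching 56.
Taking AFM scan + NMR block gives 67 (≥ 56) for 22 h.
No combination under 22 h hits 56.

22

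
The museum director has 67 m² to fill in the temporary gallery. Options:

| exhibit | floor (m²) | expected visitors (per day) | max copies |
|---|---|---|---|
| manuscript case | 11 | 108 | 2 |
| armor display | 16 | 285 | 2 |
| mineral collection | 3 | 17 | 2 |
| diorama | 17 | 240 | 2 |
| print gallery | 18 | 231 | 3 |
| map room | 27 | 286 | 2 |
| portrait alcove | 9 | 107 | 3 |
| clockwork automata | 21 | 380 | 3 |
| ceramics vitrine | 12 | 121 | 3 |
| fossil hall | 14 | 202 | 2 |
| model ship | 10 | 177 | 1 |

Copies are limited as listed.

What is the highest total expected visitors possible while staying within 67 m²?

1157

Mineral collection + 3×clockwork automata uses 66 of the 67 m² and totals 1157.
Every other selection either busts 67 m² or exceeds an availability limit or fails to beat 1157.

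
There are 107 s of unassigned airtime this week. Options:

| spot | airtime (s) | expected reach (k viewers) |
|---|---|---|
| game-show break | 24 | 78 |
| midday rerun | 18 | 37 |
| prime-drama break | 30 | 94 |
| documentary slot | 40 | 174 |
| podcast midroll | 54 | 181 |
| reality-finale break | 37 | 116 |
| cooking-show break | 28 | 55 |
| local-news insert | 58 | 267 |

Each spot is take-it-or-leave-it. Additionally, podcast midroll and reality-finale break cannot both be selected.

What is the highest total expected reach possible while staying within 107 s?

Taking documentary slot + local-news insert: 98 s used, 441 in expected reach.
The closest alternative, midday rerun + prime-drama break + local-news insert, reaches only 398.

441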